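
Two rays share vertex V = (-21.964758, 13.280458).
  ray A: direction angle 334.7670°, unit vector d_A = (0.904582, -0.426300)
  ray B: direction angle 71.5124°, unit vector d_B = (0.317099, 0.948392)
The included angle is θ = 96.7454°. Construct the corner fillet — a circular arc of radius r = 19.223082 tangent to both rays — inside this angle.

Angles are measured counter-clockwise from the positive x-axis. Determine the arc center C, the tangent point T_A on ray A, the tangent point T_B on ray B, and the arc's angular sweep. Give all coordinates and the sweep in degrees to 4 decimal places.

center=(1.6834,23.3866) T_A=(-6.5114,5.9978) T_B=(-16.5476,29.4823) sweep=83.2546

bisector direction at 23.1397° = (0.919549,0.392974)
center distance |VC| = r/sin(θ/2) = 19.223082/sin(48.3727°) = 25.717129
C = V + |VC|·bis = (1.6834,23.3866)
T_A = V + ((C−V)·d_A)·d_A = V + 17.0834·d_A = (-6.5114,5.9978)
T_B = V + ((C−V)·d_B)·d_B = V + 17.0834·d_B = (-16.5476,29.4823)
sweep = 180° − θ = 83.2546°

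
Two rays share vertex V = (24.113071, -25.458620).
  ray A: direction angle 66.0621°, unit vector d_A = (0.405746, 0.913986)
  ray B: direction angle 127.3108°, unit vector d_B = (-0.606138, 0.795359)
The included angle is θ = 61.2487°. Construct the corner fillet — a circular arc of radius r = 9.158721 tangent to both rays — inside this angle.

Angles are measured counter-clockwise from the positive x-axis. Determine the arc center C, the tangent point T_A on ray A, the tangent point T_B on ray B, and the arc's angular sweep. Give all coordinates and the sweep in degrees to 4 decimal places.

center=(22.0197,-7.6017) T_A=(30.3906,-11.3179) T_B=(14.7352,-13.1532) sweep=118.7513

bisector direction at 96.6864° = (-0.116436,0.993198)
center distance |VC| = r/sin(θ/2) = 9.158721/sin(30.6243°) = 17.979176
C = V + |VC|·bis = (22.0197,-7.6017)
T_A = V + ((C−V)·d_A)·d_A = V + 15.4715·d_A = (30.3906,-11.3179)
T_B = V + ((C−V)·d_B)·d_B = V + 15.4715·d_B = (14.7352,-13.1532)
sweep = 180° − θ = 118.7513°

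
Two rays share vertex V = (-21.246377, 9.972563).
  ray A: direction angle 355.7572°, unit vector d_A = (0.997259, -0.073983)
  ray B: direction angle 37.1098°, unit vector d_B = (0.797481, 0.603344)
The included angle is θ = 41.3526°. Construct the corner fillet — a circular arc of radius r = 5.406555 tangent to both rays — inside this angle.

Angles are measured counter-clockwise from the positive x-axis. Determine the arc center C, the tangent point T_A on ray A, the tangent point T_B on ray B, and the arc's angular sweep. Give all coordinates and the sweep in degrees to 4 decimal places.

center=(-6.5597,14.3044) T_A=(-6.9597,8.9127) T_B=(-9.8217,18.6160) sweep=138.6474

bisector direction at 16.4335° = (0.959149,0.282902)
center distance |VC| = r/sin(θ/2) = 5.406555/sin(20.6763°) = 15.312208
C = V + |VC|·bis = (-6.5597,14.3044)
T_A = V + ((C−V)·d_A)·d_A = V + 14.3260·d_A = (-6.9597,8.9127)
T_B = V + ((C−V)·d_B)·d_B = V + 14.3260·d_B = (-9.8217,18.6160)
sweep = 180° − θ = 138.6474°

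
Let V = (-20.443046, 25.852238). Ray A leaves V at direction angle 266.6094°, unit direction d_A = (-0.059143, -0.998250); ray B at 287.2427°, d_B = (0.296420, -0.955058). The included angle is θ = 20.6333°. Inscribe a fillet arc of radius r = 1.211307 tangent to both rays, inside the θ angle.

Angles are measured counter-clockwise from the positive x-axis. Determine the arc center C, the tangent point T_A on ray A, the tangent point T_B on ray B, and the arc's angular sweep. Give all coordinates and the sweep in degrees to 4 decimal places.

bisector direction at 276.9260° = (0.120588,-0.992703)
center distance |VC| = r/sin(θ/2) = 1.211307/sin(10.3166°) = 6.763748
C = V + |VC|·bis = (-19.6274,19.1378)
T_A = V + ((C−V)·d_A)·d_A = V + 6.6544·d_A = (-20.8366,19.2095)
T_B = V + ((C−V)·d_B)·d_B = V + 6.6544·d_B = (-18.4705,19.4969)
sweep = 180° − θ = 159.3667°

center=(-19.6274,19.1378) T_A=(-20.8366,19.2095) T_B=(-18.4705,19.4969) sweep=159.3667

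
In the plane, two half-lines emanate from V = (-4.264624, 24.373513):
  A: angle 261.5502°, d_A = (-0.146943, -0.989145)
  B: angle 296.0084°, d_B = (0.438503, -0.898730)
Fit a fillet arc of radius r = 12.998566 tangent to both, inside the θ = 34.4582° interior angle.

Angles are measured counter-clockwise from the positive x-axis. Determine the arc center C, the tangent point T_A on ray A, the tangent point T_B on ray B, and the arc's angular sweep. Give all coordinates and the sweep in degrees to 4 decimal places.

bisector direction at 278.7793° = (0.152629,-0.988284)
center distance |VC| = r/sin(θ/2) = 12.998566/sin(17.2291°) = 43.885432
C = V + |VC|·bis = (2.4336,-18.9977)
T_A = V + ((C−V)·d_A)·d_A = V + 41.9162·d_A = (-10.4239,-17.0877)
T_B = V + ((C−V)·d_B)·d_B = V + 41.9162·d_B = (14.1158,-13.2978)
sweep = 180° − θ = 145.5418°

center=(2.4336,-18.9977) T_A=(-10.4239,-17.0877) T_B=(14.1158,-13.2978) sweep=145.5418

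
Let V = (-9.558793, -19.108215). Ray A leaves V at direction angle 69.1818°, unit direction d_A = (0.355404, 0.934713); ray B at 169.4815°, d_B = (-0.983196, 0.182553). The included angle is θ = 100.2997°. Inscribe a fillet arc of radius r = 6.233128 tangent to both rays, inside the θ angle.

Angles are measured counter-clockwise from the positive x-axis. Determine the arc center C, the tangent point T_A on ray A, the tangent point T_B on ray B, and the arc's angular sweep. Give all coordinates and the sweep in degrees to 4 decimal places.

center=(-13.5360,-12.0301) T_A=(-7.7098,-14.2454) T_B=(-14.6739,-18.1585) sweep=79.7003

bisector direction at 119.3317° = (-0.489864,0.871799)
center distance |VC| = r/sin(θ/2) = 6.233128/sin(50.1499°) = 8.118981
C = V + |VC|·bis = (-13.5360,-12.0301)
T_A = V + ((C−V)·d_A)·d_A = V + 5.2025·d_A = (-7.7098,-14.2454)
T_B = V + ((C−V)·d_B)·d_B = V + 5.2025·d_B = (-14.6739,-18.1585)
sweep = 180° − θ = 79.7003°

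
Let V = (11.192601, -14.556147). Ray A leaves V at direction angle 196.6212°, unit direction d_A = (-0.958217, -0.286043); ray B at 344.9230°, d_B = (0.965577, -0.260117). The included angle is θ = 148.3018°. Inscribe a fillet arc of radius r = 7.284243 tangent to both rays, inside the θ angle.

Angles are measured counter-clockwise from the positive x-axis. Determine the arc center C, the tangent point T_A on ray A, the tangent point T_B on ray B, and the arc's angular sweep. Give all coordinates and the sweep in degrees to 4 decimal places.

bisector direction at 270.7721° = (0.013475,-0.999909)
center distance |VC| = r/sin(θ/2) = 7.284243/sin(74.1509°) = 7.572102
C = V + |VC|·bis = (11.2946,-22.1276)
T_A = V + ((C−V)·d_A)·d_A = V + 2.0680·d_A = (9.2110,-15.1477)
T_B = V + ((C−V)·d_B)·d_B = V + 2.0680·d_B = (13.1894,-15.0941)
sweep = 180° − θ = 31.6982°

center=(11.2946,-22.1276) T_A=(9.2110,-15.1477) T_B=(13.1894,-15.0941) sweep=31.6982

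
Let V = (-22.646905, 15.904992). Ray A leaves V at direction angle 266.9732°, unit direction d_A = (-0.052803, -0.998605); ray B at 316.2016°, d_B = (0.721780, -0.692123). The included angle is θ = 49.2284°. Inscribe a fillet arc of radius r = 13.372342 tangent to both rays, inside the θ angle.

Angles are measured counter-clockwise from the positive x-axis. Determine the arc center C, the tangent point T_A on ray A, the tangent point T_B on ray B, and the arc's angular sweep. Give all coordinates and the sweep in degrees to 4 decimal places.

center=(-10.8345,-13.9490) T_A=(-24.1882,-13.2429) T_B=(-1.5792,-4.2971) sweep=130.7716

bisector direction at 291.5874° = (0.367920,-0.929857)
center distance |VC| = r/sin(θ/2) = 13.372342/sin(24.6142°) = 32.105992
C = V + |VC|·bis = (-10.8345,-13.9490)
T_A = V + ((C−V)·d_A)·d_A = V + 29.1886·d_A = (-24.1882,-13.2429)
T_B = V + ((C−V)·d_B)·d_B = V + 29.1886·d_B = (-1.5792,-4.2971)
sweep = 180° − θ = 130.7716°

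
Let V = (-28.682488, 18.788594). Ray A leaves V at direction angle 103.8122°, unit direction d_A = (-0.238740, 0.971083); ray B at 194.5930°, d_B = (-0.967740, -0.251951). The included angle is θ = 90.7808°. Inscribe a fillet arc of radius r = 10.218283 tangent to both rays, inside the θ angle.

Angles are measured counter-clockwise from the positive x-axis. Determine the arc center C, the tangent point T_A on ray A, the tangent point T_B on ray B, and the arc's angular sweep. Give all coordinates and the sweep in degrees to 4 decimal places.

bisector direction at 149.2026° = (-0.858983,0.512004)
center distance |VC| = r/sin(θ/2) = 10.218283/sin(45.3904°) = 14.353368
C = V + |VC|·bis = (-41.0118,26.1376)
T_A = V + ((C−V)·d_A)·d_A = V + 10.0800·d_A = (-31.0890,28.5771)
T_B = V + ((C−V)·d_B)·d_B = V + 10.0800·d_B = (-38.4373,16.2489)
sweep = 180° − θ = 89.2192°

center=(-41.0118,26.1376) T_A=(-31.0890,28.5771) T_B=(-38.4373,16.2489) sweep=89.2192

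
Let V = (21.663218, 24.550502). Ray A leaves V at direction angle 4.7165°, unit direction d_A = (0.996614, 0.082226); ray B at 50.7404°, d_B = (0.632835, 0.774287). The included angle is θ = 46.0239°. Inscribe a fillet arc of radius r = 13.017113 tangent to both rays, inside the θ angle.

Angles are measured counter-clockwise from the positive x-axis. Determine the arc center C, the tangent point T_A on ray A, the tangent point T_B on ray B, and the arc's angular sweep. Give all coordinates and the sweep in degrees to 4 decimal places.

center=(51.1377,40.0436) T_A=(52.2081,27.0706) T_B=(41.0587,48.2813) sweep=133.9761

bisector direction at 27.7285° = (0.885163,0.465282)
center distance |VC| = r/sin(θ/2) = 13.017113/sin(23.0119°) = 33.298397
C = V + |VC|·bis = (51.1377,40.0436)
T_A = V + ((C−V)·d_A)·d_A = V + 30.6486·d_A = (52.2081,27.0706)
T_B = V + ((C−V)·d_B)·d_B = V + 30.6486·d_B = (41.0587,48.2813)
sweep = 180° − θ = 133.9761°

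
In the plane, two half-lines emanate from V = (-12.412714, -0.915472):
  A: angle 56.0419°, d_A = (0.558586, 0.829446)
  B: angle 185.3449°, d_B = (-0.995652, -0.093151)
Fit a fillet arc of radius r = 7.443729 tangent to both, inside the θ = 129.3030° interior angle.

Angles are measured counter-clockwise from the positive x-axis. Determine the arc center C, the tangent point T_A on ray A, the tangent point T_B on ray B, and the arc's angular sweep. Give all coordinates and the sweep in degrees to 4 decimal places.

center=(-16.6171,6.1674) T_A=(-10.4429,2.0094) T_B=(-15.9237,-1.2440) sweep=50.6970

bisector direction at 120.6934° = (-0.510444,0.859911)
center distance |VC| = r/sin(θ/2) = 7.443729/sin(64.6515°) = 8.236760
C = V + |VC|·bis = (-16.6171,6.1674)
T_A = V + ((C−V)·d_A)·d_A = V + 3.5263·d_A = (-10.4429,2.0094)
T_B = V + ((C−V)·d_B)·d_B = V + 3.5263·d_B = (-15.9237,-1.2440)
sweep = 180° − θ = 50.6970°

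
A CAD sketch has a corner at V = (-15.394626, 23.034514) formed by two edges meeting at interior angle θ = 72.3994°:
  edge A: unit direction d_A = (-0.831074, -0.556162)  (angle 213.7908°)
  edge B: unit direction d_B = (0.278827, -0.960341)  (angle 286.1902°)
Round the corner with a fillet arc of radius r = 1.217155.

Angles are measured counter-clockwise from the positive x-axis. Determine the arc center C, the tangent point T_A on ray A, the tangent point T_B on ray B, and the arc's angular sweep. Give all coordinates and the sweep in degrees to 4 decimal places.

center=(-16.0998,21.0980) T_A=(-16.7767,22.1096) T_B=(-14.9309,21.4374) sweep=107.6006

bisector direction at 249.9905° = (-0.342176,-0.939636)
center distance |VC| = r/sin(θ/2) = 1.217155/sin(36.1997°) = 2.060874
C = V + |VC|·bis = (-16.0998,21.0980)
T_A = V + ((C−V)·d_A)·d_A = V + 1.6630·d_A = (-16.7767,22.1096)
T_B = V + ((C−V)·d_B)·d_B = V + 1.6630·d_B = (-14.9309,21.4374)
sweep = 180° − θ = 107.6006°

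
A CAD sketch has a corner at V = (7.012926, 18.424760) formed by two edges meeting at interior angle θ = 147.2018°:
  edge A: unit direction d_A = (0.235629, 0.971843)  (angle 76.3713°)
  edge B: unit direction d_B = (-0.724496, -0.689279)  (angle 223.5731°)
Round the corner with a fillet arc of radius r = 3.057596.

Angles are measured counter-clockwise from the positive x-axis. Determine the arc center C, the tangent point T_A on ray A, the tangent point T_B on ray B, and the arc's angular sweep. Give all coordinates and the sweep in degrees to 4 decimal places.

center=(4.2535,20.0197) T_A=(7.2250,19.2993) T_B=(6.3610,17.8045) sweep=32.7982

bisector direction at 149.9722° = (-0.865783,0.500420)
center distance |VC| = r/sin(θ/2) = 3.057596/sin(73.6009°) = 3.187259
C = V + |VC|·bis = (4.2535,20.0197)
T_A = V + ((C−V)·d_A)·d_A = V + 0.8998·d_A = (7.2250,19.2993)
T_B = V + ((C−V)·d_B)·d_B = V + 0.8998·d_B = (6.3610,17.8045)
sweep = 180° − θ = 32.7982°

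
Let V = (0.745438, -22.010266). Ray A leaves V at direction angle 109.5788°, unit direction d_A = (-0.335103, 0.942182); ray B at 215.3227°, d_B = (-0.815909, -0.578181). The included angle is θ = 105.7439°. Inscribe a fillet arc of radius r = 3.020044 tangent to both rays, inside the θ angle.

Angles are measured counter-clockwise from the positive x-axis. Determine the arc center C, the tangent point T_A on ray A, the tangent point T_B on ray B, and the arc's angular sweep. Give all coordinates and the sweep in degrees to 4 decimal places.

center=(-2.8662,-20.8681) T_A=(-0.0207,-19.8561) T_B=(-1.1200,-23.3322) sweep=74.2561

bisector direction at 162.4507° = (-0.953458,0.301525)
center distance |VC| = r/sin(θ/2) = 3.020044/sin(52.8719°) = 3.787893
C = V + |VC|·bis = (-2.8662,-20.8681)
T_A = V + ((C−V)·d_A)·d_A = V + 2.2864·d_A = (-0.0207,-19.8561)
T_B = V + ((C−V)·d_B)·d_B = V + 2.2864·d_B = (-1.1200,-23.3322)
sweep = 180° − θ = 74.2561°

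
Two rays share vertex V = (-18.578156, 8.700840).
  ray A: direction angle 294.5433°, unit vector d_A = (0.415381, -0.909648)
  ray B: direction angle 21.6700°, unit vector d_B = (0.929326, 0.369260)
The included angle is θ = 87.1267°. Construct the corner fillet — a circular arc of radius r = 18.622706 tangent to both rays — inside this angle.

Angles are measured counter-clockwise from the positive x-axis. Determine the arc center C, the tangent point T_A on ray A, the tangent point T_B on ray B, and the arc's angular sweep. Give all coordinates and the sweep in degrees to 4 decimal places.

center=(6.4954,-1.3753) T_A=(-10.4447,-9.1108) T_B=(-0.3812,15.9313) sweep=92.8733

bisector direction at 338.1066° = (0.927880,-0.372880)
center distance |VC| = r/sin(θ/2) = 18.622706/sin(43.5633°) = 27.022476
C = V + |VC|·bis = (6.4954,-1.3753)
T_A = V + ((C−V)·d_A)·d_A = V + 19.5808·d_A = (-10.4447,-9.1108)
T_B = V + ((C−V)·d_B)·d_B = V + 19.5808·d_B = (-0.3812,15.9313)
sweep = 180° − θ = 92.8733°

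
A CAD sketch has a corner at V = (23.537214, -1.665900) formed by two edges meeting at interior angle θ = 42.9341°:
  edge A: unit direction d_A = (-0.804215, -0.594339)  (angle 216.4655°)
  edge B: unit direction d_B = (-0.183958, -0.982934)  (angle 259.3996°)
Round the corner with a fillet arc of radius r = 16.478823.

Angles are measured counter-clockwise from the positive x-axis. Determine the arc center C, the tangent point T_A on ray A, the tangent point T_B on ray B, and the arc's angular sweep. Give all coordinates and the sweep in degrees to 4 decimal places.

bisector direction at 237.9325° = (-0.530917,-0.847424)
center distance |VC| = r/sin(θ/2) = 16.478823/sin(21.4671°) = 45.028278
C = V + |VC|·bis = (-0.3691,-39.8239)
T_A = V + ((C−V)·d_A)·d_A = V + 41.9046·d_A = (-10.1631,-26.5714)
T_B = V + ((C−V)·d_B)·d_B = V + 41.9046·d_B = (15.8285,-42.8553)
sweep = 180° − θ = 137.0659°

center=(-0.3691,-39.8239) T_A=(-10.1631,-26.5714) T_B=(15.8285,-42.8553) sweep=137.0659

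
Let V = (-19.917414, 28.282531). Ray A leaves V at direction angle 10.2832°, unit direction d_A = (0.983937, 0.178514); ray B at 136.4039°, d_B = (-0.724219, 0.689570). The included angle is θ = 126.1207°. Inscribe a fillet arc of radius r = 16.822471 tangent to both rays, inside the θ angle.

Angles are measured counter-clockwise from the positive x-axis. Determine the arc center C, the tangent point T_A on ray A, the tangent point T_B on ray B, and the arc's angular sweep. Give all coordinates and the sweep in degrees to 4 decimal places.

bisector direction at 73.3436° = (0.286632,0.958041)
center distance |VC| = r/sin(θ/2) = 16.822471/sin(63.0603°) = 18.870184
C = V + |VC|·bis = (-14.5086,46.3609)
T_A = V + ((C−V)·d_A)·d_A = V + 8.5492·d_A = (-11.5056,29.8087)
T_B = V + ((C−V)·d_B)·d_B = V + 8.5492·d_B = (-26.1089,34.1778)
sweep = 180° − θ = 53.8793°

center=(-14.5086,46.3609) T_A=(-11.5056,29.8087) T_B=(-26.1089,34.1778) sweep=53.8793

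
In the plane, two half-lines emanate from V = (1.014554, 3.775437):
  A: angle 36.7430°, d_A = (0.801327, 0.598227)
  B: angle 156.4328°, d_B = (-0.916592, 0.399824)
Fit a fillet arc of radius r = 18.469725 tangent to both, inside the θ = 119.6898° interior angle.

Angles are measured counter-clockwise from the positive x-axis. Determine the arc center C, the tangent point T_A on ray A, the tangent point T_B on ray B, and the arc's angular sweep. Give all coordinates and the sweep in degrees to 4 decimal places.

center=(-1.4361,24.9949) T_A=(9.6130,10.1946) T_B=(-8.8207,8.0657) sweep=60.3102

bisector direction at 96.5879° = (-0.114727,0.993397)
center distance |VC| = r/sin(θ/2) = 18.469725/sin(59.8449°) = 21.360464
C = V + |VC|·bis = (-1.4361,24.9949)
T_A = V + ((C−V)·d_A)·d_A = V + 10.7303·d_A = (9.6130,10.1946)
T_B = V + ((C−V)·d_B)·d_B = V + 10.7303·d_B = (-8.8207,8.0657)
sweep = 180° − θ = 60.3102°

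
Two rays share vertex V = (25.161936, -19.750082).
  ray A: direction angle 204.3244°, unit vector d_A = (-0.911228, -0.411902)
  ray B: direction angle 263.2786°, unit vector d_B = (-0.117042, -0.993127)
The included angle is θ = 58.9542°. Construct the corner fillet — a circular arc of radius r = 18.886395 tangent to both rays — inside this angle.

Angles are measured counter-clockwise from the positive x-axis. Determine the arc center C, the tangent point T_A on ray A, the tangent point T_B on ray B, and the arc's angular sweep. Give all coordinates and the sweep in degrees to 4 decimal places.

center=(2.4947,-50.7227) T_A=(-5.2847,-33.5129) T_B=(21.2513,-52.9332) sweep=121.0458

bisector direction at 233.8015° = (-0.590585,-0.806976)
center distance |VC| = r/sin(θ/2) = 18.886395/sin(29.4771°) = 38.381080
C = V + |VC|·bis = (2.4947,-50.7227)
T_A = V + ((C−V)·d_A)·d_A = V + 33.4127·d_A = (-5.2847,-33.5129)
T_B = V + ((C−V)·d_B)·d_B = V + 33.4127·d_B = (21.2513,-52.9332)
sweep = 180° − θ = 121.0458°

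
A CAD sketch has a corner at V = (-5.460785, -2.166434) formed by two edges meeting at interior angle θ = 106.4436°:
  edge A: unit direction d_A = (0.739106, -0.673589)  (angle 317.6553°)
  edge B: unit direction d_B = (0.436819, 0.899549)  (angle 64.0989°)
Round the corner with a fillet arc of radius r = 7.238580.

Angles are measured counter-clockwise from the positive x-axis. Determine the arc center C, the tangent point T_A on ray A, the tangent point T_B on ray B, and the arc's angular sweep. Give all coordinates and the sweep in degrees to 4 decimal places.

bisector direction at 10.8771° = (0.982034,0.188703)
center distance |VC| = r/sin(θ/2) = 7.238580/sin(53.2218°) = 9.037389
C = V + |VC|·bis = (3.4142,-0.4611)
T_A = V + ((C−V)·d_A)·d_A = V + 5.4109·d_A = (-1.4616,-5.8111)
T_B = V + ((C−V)·d_B)·d_B = V + 5.4109·d_B = (-3.0972,2.7009)
sweep = 180° − θ = 73.5564°

center=(3.4142,-0.4611) T_A=(-1.4616,-5.8111) T_B=(-3.0972,2.7009) sweep=73.5564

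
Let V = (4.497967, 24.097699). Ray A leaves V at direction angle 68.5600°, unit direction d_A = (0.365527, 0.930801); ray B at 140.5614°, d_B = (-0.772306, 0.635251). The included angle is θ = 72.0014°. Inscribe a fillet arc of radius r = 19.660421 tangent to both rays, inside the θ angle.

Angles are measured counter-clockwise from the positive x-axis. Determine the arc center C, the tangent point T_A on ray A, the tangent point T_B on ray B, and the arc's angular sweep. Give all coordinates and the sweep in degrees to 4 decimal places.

bisector direction at 104.5607° = (-0.251406,0.967882)
center distance |VC| = r/sin(θ/2) = 19.660421/sin(36.0007°) = 33.447744
C = V + |VC|·bis = (-3.9110,56.4712)
T_A = V + ((C−V)·d_A)·d_A = V + 27.0596·d_A = (14.3890,49.2848)
T_B = V + ((C−V)·d_B)·d_B = V + 27.0596·d_B = (-16.4003,41.2873)
sweep = 180° − θ = 107.9986°

center=(-3.9110,56.4712) T_A=(14.3890,49.2848) T_B=(-16.4003,41.2873) sweep=107.9986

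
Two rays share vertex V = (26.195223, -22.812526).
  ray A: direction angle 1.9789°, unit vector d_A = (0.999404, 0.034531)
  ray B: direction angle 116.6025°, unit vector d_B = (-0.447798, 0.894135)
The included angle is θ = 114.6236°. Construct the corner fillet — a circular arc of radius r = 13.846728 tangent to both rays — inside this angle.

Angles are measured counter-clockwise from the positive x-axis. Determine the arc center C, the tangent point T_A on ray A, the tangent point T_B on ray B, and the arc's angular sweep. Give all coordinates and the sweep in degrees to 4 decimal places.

center=(34.5972,-8.6672) T_A=(35.0753,-22.5057) T_B=(22.2164,-14.8678) sweep=65.3764

bisector direction at 59.2907° = (0.510682,0.859769)
center distance |VC| = r/sin(θ/2) = 13.846728/sin(57.3118°) = 16.452431
C = V + |VC|·bis = (34.5972,-8.6672)
T_A = V + ((C−V)·d_A)·d_A = V + 8.8854·d_A = (35.0753,-22.5057)
T_B = V + ((C−V)·d_B)·d_B = V + 8.8854·d_B = (22.2164,-14.8678)
sweep = 180° − θ = 65.3764°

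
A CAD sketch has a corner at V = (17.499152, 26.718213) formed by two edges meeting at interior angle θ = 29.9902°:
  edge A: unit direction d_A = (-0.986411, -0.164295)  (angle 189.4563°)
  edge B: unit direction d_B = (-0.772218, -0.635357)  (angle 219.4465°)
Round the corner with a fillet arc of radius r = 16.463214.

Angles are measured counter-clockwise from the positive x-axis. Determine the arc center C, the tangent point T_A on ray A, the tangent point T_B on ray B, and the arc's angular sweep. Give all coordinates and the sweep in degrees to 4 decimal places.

center=(-40.4234,0.3807) T_A=(-43.1282,16.6202) T_B=(-29.9634,-12.3325) sweep=150.0098

bisector direction at 204.4514° = (-0.910313,-0.413921)
center distance |VC| = r/sin(θ/2) = 16.463214/sin(14.9951°) = 63.629283
C = V + |VC|·bis = (-40.4234,0.3807)
T_A = V + ((C−V)·d_A)·d_A = V + 61.4626·d_A = (-43.1282,16.6202)
T_B = V + ((C−V)·d_B)·d_B = V + 61.4626·d_B = (-29.9634,-12.3325)
sweep = 180° − θ = 150.0098°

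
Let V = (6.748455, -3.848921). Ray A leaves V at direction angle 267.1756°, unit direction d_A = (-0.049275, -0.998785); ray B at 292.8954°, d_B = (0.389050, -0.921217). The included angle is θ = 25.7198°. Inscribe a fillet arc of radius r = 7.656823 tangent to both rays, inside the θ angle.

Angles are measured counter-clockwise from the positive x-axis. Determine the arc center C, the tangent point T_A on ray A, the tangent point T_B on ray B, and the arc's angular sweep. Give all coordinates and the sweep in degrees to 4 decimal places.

bisector direction at 280.0355° = (0.174258,-0.984700)
center distance |VC| = r/sin(θ/2) = 7.656823/sin(12.8599°) = 34.402197
C = V + |VC|·bis = (12.7433,-37.7248)
T_A = V + ((C−V)·d_A)·d_A = V + 33.5393·d_A = (5.0958,-37.3475)
T_B = V + ((C−V)·d_B)·d_B = V + 33.5393·d_B = (19.7969,-34.7459)
sweep = 180° − θ = 154.2802°

center=(12.7433,-37.7248) T_A=(5.0958,-37.3475) T_B=(19.7969,-34.7459) sweep=154.2802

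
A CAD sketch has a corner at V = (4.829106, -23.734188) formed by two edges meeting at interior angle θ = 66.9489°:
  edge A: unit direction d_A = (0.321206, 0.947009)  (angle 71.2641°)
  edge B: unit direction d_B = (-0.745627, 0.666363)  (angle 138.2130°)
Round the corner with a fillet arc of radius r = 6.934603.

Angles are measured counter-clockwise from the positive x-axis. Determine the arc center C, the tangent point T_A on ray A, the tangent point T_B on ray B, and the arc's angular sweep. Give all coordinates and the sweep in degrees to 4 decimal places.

bisector direction at 104.7385° = (-0.254409,0.967097)
center distance |VC| = r/sin(θ/2) = 6.934603/sin(33.4744°) = 12.572593
C = V + |VC|·bis = (1.6305,-11.5753)
T_A = V + ((C−V)·d_A)·d_A = V + 10.4872·d_A = (8.1977,-13.8027)
T_B = V + ((C−V)·d_B)·d_B = V + 10.4872·d_B = (-2.9904,-16.7459)
sweep = 180° − θ = 113.0511°

center=(1.6305,-11.5753) T_A=(8.1977,-13.8027) T_B=(-2.9904,-16.7459) sweep=113.0511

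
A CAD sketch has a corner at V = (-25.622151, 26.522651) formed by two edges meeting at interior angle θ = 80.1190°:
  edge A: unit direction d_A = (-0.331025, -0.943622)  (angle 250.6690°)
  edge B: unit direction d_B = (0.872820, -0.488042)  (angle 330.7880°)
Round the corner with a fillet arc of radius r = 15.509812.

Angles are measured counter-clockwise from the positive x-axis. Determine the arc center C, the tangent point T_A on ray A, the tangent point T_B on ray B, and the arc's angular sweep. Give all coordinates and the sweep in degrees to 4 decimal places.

center=(-17.0925,3.9835) T_A=(-31.7279,9.1176) T_B=(-9.5230,17.5207) sweep=99.8810

bisector direction at 290.7285° = (0.353940,-0.935268)
center distance |VC| = r/sin(θ/2) = 15.509812/sin(40.0595°) = 24.099172
C = V + |VC|·bis = (-17.0925,3.9835)
T_A = V + ((C−V)·d_A)·d_A = V + 18.4449·d_A = (-31.7279,9.1176)
T_B = V + ((C−V)·d_B)·d_B = V + 18.4449·d_B = (-9.5230,17.5207)
sweep = 180° − θ = 99.8810°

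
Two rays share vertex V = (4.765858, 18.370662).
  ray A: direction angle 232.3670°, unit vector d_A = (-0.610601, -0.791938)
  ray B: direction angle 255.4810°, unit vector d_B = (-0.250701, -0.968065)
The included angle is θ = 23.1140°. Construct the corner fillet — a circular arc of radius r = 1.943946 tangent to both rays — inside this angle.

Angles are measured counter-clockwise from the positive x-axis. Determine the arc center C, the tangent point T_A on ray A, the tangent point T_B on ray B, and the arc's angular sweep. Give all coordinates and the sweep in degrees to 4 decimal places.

bisector direction at 243.9240° = (-0.439563,-0.898212)
center distance |VC| = r/sin(θ/2) = 1.943946/sin(11.5570°) = 9.703104
C = V + |VC|·bis = (0.5007,9.6552)
T_A = V + ((C−V)·d_A)·d_A = V + 9.5064·d_A = (-1.0388,10.8422)
T_B = V + ((C−V)·d_B)·d_B = V + 9.5064·d_B = (2.3826,9.1679)
sweep = 180° − θ = 156.8860°

center=(0.5007,9.6552) T_A=(-1.0388,10.8422) T_B=(2.3826,9.1679) sweep=156.8860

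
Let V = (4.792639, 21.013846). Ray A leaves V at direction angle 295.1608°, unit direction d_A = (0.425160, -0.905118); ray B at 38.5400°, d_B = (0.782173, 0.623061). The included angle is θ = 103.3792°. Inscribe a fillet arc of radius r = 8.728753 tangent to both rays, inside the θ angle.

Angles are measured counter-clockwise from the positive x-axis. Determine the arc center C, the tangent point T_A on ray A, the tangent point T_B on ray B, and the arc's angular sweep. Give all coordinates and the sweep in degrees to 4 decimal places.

bisector direction at 346.8504° = (0.973779,-0.227494)
center distance |VC| = r/sin(θ/2) = 8.728753/sin(51.6896°) = 11.124194
C = V + |VC|·bis = (15.6251,18.4832)
T_A = V + ((C−V)·d_A)·d_A = V + 6.8961·d_A = (7.7246,14.7720)
T_B = V + ((C−V)·d_B)·d_B = V + 6.8961·d_B = (10.1866,25.3106)
sweep = 180° − θ = 76.6208°

center=(15.6251,18.4832) T_A=(7.7246,14.7720) T_B=(10.1866,25.3106) sweep=76.6208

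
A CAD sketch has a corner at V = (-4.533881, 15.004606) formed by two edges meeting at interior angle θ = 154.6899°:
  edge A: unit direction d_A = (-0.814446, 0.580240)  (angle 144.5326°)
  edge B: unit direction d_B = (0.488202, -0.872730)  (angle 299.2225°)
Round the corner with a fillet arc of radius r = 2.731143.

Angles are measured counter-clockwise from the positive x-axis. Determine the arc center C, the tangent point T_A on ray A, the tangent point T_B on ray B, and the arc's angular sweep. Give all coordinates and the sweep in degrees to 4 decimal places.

bisector direction at 221.8775° = (-0.744573,-0.667541)
center distance |VC| = r/sin(θ/2) = 2.731143/sin(77.3449°) = 2.799143
C = V + |VC|·bis = (-6.6180,13.1361)
T_A = V + ((C−V)·d_A)·d_A = V + 0.6132·d_A = (-5.0333,15.3604)
T_B = V + ((C−V)·d_B)·d_B = V + 0.6132·d_B = (-4.2345,14.4694)
sweep = 180° − θ = 25.3101°

center=(-6.6180,13.1361) T_A=(-5.0333,15.3604) T_B=(-4.2345,14.4694) sweep=25.3101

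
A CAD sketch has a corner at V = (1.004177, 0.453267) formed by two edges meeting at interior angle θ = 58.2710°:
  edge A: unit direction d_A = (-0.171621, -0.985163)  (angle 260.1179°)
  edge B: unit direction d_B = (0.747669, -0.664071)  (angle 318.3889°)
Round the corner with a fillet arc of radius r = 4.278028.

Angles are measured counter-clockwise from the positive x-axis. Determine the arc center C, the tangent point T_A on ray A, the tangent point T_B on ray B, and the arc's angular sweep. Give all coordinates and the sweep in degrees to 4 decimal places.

bisector direction at 289.2534° = (0.329747,-0.944069)
center distance |VC| = r/sin(θ/2) = 4.278028/sin(29.1355°) = 8.786677
C = V + |VC|·bis = (3.9016,-7.8420)
T_A = V + ((C−V)·d_A)·d_A = V + 7.6749·d_A = (-0.3130,-7.1078)
T_B = V + ((C−V)·d_B)·d_B = V + 7.6749·d_B = (6.7425,-4.6434)
sweep = 180° − θ = 121.7290°

center=(3.9016,-7.8420) T_A=(-0.3130,-7.1078) T_B=(6.7425,-4.6434) sweep=121.7290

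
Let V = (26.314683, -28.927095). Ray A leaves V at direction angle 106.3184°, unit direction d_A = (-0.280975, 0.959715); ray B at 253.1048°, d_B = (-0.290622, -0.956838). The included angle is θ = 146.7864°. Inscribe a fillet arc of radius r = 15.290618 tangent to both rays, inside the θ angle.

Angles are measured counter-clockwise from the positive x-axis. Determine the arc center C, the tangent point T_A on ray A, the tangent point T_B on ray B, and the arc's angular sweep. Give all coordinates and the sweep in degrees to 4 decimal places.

bisector direction at 179.7116° = (-0.999987,0.005034)
center distance |VC| = r/sin(θ/2) = 15.290618/sin(73.3932°) = 15.956171
C = V + |VC|·bis = (10.3587,-28.8468)
T_A = V + ((C−V)·d_A)·d_A = V + 4.5603·d_A = (25.0334,-24.5505)
T_B = V + ((C−V)·d_B)·d_B = V + 4.5603·d_B = (24.9894,-33.2906)
sweep = 180° − θ = 33.2136°

center=(10.3587,-28.8468) T_A=(25.0334,-24.5505) T_B=(24.9894,-33.2906) sweep=33.2136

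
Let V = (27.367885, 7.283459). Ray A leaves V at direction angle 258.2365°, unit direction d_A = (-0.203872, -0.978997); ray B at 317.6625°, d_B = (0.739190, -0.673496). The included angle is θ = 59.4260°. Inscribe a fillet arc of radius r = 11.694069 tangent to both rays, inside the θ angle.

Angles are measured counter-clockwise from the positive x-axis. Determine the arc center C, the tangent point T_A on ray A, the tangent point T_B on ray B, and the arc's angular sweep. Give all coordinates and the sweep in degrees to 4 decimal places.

bisector direction at 287.9495° = (0.308179,-0.951329)
center distance |VC| = r/sin(θ/2) = 11.694069/sin(29.7130°) = 23.593127
C = V + |VC|·bis = (34.6388,-15.1614)
T_A = V + ((C−V)·d_A)·d_A = V + 20.4911·d_A = (23.1903,-12.7773)
T_B = V + ((C−V)·d_B)·d_B = V + 20.4911·d_B = (42.5147,-6.5172)
sweep = 180° − θ = 120.5740°

center=(34.6388,-15.1614) T_A=(23.1903,-12.7773) T_B=(42.5147,-6.5172) sweep=120.5740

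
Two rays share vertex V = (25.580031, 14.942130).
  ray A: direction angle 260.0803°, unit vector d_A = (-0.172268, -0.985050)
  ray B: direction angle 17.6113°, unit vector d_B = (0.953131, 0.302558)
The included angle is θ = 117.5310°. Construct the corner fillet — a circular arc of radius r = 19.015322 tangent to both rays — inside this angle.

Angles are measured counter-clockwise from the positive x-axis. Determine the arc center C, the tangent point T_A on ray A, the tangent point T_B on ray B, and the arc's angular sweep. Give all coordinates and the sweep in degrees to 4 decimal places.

bisector direction at 318.8458° = (0.752941,-0.658088)
center distance |VC| = r/sin(θ/2) = 19.015322/sin(58.7655°) = 22.238785
C = V + |VC|·bis = (42.3245,0.3071)
T_A = V + ((C−V)·d_A)·d_A = V + 11.5317·d_A = (23.5935,3.5828)
T_B = V + ((C−V)·d_B)·d_B = V + 11.5317·d_B = (36.5713,18.4311)
sweep = 180° − θ = 62.4690°

center=(42.3245,0.3071) T_A=(23.5935,3.5828) T_B=(36.5713,18.4311) sweep=62.4690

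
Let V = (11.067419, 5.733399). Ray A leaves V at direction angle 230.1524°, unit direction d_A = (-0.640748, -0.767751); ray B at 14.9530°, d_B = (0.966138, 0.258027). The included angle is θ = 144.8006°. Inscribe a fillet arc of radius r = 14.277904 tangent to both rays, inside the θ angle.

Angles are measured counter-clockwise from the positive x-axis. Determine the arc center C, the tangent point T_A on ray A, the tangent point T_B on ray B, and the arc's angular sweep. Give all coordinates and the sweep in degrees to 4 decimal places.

bisector direction at 302.5527° = (0.538075,-0.842897)
center distance |VC| = r/sin(θ/2) = 14.277904/sin(72.4003°) = 14.979039
C = V + |VC|·bis = (19.1273,-6.8924)
T_A = V + ((C−V)·d_A)·d_A = V + 4.5291·d_A = (8.1654,2.2561)
T_B = V + ((C−V)·d_B)·d_B = V + 4.5291·d_B = (15.4432,6.9020)
sweep = 180° − θ = 35.1994°

center=(19.1273,-6.8924) T_A=(8.1654,2.2561) T_B=(15.4432,6.9020) sweep=35.1994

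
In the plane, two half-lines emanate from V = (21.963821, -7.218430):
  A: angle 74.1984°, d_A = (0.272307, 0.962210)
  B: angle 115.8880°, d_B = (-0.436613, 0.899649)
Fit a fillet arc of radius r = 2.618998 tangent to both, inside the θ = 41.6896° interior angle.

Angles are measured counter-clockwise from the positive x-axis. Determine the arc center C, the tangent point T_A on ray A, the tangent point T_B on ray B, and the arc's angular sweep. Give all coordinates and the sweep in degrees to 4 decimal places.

center=(21.3168,0.1132) T_A=(23.8368,-0.6000) T_B=(18.9606,-1.0303) sweep=138.3104

bisector direction at 95.0432° = (-0.087907,0.996129)
center distance |VC| = r/sin(θ/2) = 2.618998/sin(20.8448°) = 7.360089
C = V + |VC|·bis = (21.3168,0.1132)
T_A = V + ((C−V)·d_A)·d_A = V + 6.8784·d_A = (23.8368,-0.6000)
T_B = V + ((C−V)·d_B)·d_B = V + 6.8784·d_B = (18.9606,-1.0303)
sweep = 180° − θ = 138.3104°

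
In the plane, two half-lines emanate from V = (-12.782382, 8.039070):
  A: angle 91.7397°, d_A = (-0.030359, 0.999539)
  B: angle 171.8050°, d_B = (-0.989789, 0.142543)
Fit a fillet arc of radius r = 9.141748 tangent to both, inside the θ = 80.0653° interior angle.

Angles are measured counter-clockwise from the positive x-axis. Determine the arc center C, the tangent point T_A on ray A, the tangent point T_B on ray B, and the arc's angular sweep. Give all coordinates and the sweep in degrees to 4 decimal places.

bisector direction at 131.7723° = (-0.666173,0.745798)
center distance |VC| = r/sin(θ/2) = 9.141748/sin(40.0326°) = 14.212386
C = V + |VC|·bis = (-22.2503,18.6386)
T_A = V + ((C−V)·d_A)·d_A = V + 10.8821·d_A = (-13.1128,18.9162)
T_B = V + ((C−V)·d_B)·d_B = V + 10.8821·d_B = (-23.5534,9.5902)
sweep = 180° − θ = 99.9347°

center=(-22.2503,18.6386) T_A=(-13.1128,18.9162) T_B=(-23.5534,9.5902) sweep=99.9347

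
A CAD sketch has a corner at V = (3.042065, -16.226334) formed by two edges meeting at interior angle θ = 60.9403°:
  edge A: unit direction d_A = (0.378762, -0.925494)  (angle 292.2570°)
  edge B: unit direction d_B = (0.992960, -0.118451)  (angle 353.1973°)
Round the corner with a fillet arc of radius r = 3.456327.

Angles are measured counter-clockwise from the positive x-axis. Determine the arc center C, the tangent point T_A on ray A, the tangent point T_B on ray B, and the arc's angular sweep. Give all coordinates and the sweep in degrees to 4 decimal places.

center=(8.4660,-20.3542) T_A=(5.2672,-21.6633) T_B=(8.8754,-16.9222) sweep=119.0597

bisector direction at 322.7272° = (0.795761,-0.605611)
center distance |VC| = r/sin(θ/2) = 3.456327/sin(30.4702°) = 6.816011
C = V + |VC|·bis = (8.4660,-20.3542)
T_A = V + ((C−V)·d_A)·d_A = V + 5.8747·d_A = (5.2672,-21.6633)
T_B = V + ((C−V)·d_B)·d_B = V + 5.8747·d_B = (8.8754,-16.9222)
sweep = 180° − θ = 119.0597°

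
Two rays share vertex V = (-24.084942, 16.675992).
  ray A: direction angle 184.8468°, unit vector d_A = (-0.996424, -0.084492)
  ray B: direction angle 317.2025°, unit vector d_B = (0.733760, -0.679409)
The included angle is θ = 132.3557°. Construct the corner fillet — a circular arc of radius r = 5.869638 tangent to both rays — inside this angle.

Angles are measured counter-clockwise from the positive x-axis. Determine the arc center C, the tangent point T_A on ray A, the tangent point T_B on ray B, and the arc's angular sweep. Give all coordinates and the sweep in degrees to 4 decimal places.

bisector direction at 251.0246° = (-0.325161,-0.945659)
center distance |VC| = r/sin(θ/2) = 5.869638/sin(66.1779°) = 6.416282
C = V + |VC|·bis = (-26.1713,10.6084)
T_A = V + ((C−V)·d_A)·d_A = V + 2.5915·d_A = (-26.6672,16.4570)
T_B = V + ((C−V)·d_B)·d_B = V + 2.5915·d_B = (-22.1834,14.9153)
sweep = 180° − θ = 47.6443°

center=(-26.1713,10.6084) T_A=(-26.6672,16.4570) T_B=(-22.1834,14.9153) sweep=47.6443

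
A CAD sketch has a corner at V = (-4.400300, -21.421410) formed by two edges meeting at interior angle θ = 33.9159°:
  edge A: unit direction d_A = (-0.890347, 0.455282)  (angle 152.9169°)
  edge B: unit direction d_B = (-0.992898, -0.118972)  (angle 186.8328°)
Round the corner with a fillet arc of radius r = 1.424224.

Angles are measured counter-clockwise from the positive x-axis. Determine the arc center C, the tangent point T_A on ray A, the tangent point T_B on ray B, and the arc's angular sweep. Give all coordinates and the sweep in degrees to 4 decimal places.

bisector direction at 169.8749° = (-0.984426,0.175799)
center distance |VC| = r/sin(θ/2) = 1.424224/sin(16.9580°) = 4.883002
C = V + |VC|·bis = (-9.2073,-20.5630)
T_A = V + ((C−V)·d_A)·d_A = V + 4.6707·d_A = (-8.5588,-19.2949)
T_B = V + ((C−V)·d_B)·d_B = V + 4.6707·d_B = (-9.0378,-21.9771)
sweep = 180° − θ = 146.0841°

center=(-9.2073,-20.5630) T_A=(-8.5588,-19.2949) T_B=(-9.0378,-21.9771) sweep=146.0841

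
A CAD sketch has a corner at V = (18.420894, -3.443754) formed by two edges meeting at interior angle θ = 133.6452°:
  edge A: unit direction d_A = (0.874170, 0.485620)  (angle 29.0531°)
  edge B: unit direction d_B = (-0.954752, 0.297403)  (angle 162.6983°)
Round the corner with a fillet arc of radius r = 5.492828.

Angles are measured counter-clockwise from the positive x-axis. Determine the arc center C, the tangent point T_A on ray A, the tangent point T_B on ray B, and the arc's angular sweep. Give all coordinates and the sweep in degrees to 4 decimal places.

center=(17.8092,2.4999) T_A=(20.4766,-2.3017) T_B=(16.1756,-2.7444) sweep=46.3548

bisector direction at 95.8757° = (-0.102371,0.994746)
center distance |VC| = r/sin(θ/2) = 5.492828/sin(66.8226°) = 5.975072
C = V + |VC|·bis = (17.8092,2.4999)
T_A = V + ((C−V)·d_A)·d_A = V + 2.3517·d_A = (20.4766,-2.3017)
T_B = V + ((C−V)·d_B)·d_B = V + 2.3517·d_B = (16.1756,-2.7444)
sweep = 180° − θ = 46.3548°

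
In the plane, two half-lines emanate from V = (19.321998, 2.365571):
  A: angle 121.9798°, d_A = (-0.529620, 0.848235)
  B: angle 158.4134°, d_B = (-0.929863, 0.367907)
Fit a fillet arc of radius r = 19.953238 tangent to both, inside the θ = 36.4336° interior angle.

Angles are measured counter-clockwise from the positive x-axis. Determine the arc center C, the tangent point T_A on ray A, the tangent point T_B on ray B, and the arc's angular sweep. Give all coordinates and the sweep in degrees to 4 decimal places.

bisector direction at 140.1966° = (-0.768246,0.640155)
center distance |VC| = r/sin(θ/2) = 19.953238/sin(18.2168°) = 63.827189
C = V + |VC|·bis = (-29.7130,43.2249)
T_A = V + ((C−V)·d_A)·d_A = V + 60.6282·d_A = (-12.7879,53.7925)
T_B = V + ((C−V)·d_B)·d_B = V + 60.6282·d_B = (-37.0539,24.6711)
sweep = 180° − θ = 143.5664°

center=(-29.7130,43.2249) T_A=(-12.7879,53.7925) T_B=(-37.0539,24.6711) sweep=143.5664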